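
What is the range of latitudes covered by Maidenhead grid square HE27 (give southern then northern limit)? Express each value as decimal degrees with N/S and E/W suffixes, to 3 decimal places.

43.000° S, 42.000° S

Field H=7, E=4: +7·20° lon, +4·10° lat → SW at lon -40°, lat -50°.
Square 2, 7: +2·2° lon, +7·1° lat → SW at lon -36°, lat -43°.
Cell spans 2° lon × 1° lat.
south 43.000° S, north 42.000° S.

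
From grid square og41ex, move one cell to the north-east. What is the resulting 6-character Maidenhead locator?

OG42fa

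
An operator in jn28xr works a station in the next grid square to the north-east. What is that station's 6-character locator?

JN38as

Longitude subsquare x = 23; +1 → 24, wraps to 0 = a, carry into square.
Longitude square 2; +1 → 3.
Latitude subsquare r = 17; +1 → 18 = s.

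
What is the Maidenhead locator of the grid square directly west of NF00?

MF90

Longitude square 0; −1 → -1, wraps to 9, carry into field.
Longitude field N = 13; −1 → 12 = M.
The latitude characters are unchanged.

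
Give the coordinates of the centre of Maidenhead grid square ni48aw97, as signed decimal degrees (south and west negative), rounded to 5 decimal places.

Field N=13, I=8: +13·20° lon, +8·10° lat → SW at lon 80°, lat -10°.
Square 4, 8: +4·2° lon, +8·1° lat → SW at lon 88°, lat -2°.
Subsquare a=0, w=22: +0·0.0833333° lon, +22·0.0416667° lat → SW at lon 88°, lat -1.08333°.
Extended square 9, 7: +9·0.00833333° lon, +7·0.00416667° lat → SW at lon 88.075°, lat -1.05417°.
Cell spans 0.00833333° lon × 0.00416667° lat. Centre is SW corner plus half of each.
latitude -1.05208, longitude 88.07917.

-1.05208, 88.07917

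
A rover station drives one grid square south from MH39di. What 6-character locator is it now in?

MH39dh

Latitude subsquare i = 8; −1 → 7 = h.
The longitude characters are unchanged.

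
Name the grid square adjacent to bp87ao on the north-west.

Longitude subsquare a = 0; −1 → -1, wraps to 23 = x, carry into square.
Longitude square 8; −1 → 7.
Latitude subsquare o = 14; +1 → 15 = p.

BP77xp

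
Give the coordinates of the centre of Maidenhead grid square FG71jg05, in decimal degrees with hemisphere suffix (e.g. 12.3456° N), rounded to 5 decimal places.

28.72708° S, 65.24583° W

Field F=5, G=6: +5·20° lon, +6·10° lat → SW at lon -80°, lat -30°.
Square 7, 1: +7·2° lon, +1·1° lat → SW at lon -66°, lat -29°.
Subsquare j=9, g=6: +9·0.0833333° lon, +6·0.0416667° lat → SW at lon -65.25°, lat -28.75°.
Extended square 0, 5: +0·0.00833333° lon, +5·0.00416667° lat → SW at lon -65.25°, lat -28.7292°.
Cell spans 0.00833333° lon × 0.00416667° lat. Centre is SW corner plus half of each.
latitude 28.72708° S, longitude 65.24583° W.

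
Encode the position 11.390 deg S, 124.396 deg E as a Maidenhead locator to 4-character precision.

PH28

Add 180° to longitude and 90° to latitude: 304.40, 78.61.
Field: 304.40/20 → 15 → P, 78.61/10 → 7 → H; chars PH.
Square: 4.40/2 → 2, 8.61/1 → 8; chars 28.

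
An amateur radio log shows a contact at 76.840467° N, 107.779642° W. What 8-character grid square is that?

DQ66cu61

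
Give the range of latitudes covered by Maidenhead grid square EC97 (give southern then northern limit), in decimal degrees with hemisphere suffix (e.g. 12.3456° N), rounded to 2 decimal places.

63.00° S, 62.00° S

Field E=4, C=2: +4·20° lon, +2·10° lat → SW at lon -100°, lat -70°.
Square 9, 7: +9·2° lon, +7·1° lat → SW at lon -82°, lat -63°.
Cell spans 2° lon × 1° lat.
south 63.00° S, north 62.00° S.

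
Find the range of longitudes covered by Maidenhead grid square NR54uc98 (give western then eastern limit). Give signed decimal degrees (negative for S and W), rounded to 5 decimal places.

Field N=13, R=17: +13·20° lon, +17·10° lat → SW at lon 80°, lat 80°.
Square 5, 4: +5·2° lon, +4·1° lat → SW at lon 90°, lat 84°.
Subsquare u=20, c=2: +20·0.0833333° lon, +2·0.0416667° lat → SW at lon 91.6667°, lat 84.0833°.
Extended square 9, 8: +9·0.00833333° lon, +8·0.00416667° lat → SW at lon 91.7417°, lat 84.1167°.
Cell spans 0.00833333° lon × 0.00416667° lat.
west 91.74167, east 91.75000.

91.74167, 91.75000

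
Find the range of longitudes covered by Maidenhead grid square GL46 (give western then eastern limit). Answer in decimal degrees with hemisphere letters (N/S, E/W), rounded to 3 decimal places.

52.000° W, 50.000° W

Field G=6, L=11: +6·20° lon, +11·10° lat → SW at lon -60°, lat 20°.
Square 4, 6: +4·2° lon, +6·1° lat → SW at lon -52°, lat 26°.
Cell spans 2° lon × 1° lat.
west 52.000° W, east 50.000° W.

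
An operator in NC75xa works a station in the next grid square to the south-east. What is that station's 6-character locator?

NC84ax

Longitude subsquare x = 23; +1 → 24, wraps to 0 = a, carry into square.
Longitude square 7; +1 → 8.
Latitude subsquare a = 0; −1 → -1, wraps to 23 = x, carry into square.
Latitude square 5; −1 → 4.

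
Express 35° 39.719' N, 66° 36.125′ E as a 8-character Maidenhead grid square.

Shift to the Maidenhead origin (180°W, 90°S): lon 246.60208, lat 125.66198.
Field: 246.60208/20 → 12 → M, 125.66198/10 → 12 → M; chars MM.
Square: 6.60208/2 → 3, 5.66198/1 → 5; chars 35.
Subsquare: 0.60208/0.0833333 → 7 → h, 0.66198/0.0416667 → 15 → p; chars hp.
Extended square: 0.01875/0.00833333 → 2, 0.03698/0.00416667 → 8; chars 28.

MM35hp28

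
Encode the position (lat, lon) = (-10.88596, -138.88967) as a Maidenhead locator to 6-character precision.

Add 180° to longitude and 90° to latitude: 41.1103, 79.1140.
Field: 41.1103/20 → 2 → C, 79.1140/10 → 7 → H; chars CH.
Square: 1.1103/2 → 0, 9.1140/1 → 9; chars 09.
Subsquare: 1.1103/0.0833333 → 13 → n, 0.1140/0.0416667 → 2 → c; chars nc.

CH09nc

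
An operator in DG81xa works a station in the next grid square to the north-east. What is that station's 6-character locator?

DG91ab

Longitude subsquare x = 23; +1 → 24, wraps to 0 = a, carry into square.
Longitude square 8; +1 → 9.
Latitude subsquare a = 0; +1 → 1 = b.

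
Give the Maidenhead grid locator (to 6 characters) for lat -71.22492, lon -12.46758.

Add 180° to longitude and 90° to latitude: 167.5324, 18.7751.
Field: 167.5324/20 → 8 → I, 18.7751/10 → 1 → B; chars IB.
Square: 7.5324/2 → 3, 8.7751/1 → 8; chars 38.
Subsquare: 1.5324/0.0833333 → 18 → s, 0.7751/0.0416667 → 18 → s; chars ss.

IB38ss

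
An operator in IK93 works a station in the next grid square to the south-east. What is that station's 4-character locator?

Longitude square 9; +1 → 10, wraps to 0, carry into field.
Longitude field I = 8; +1 → 9 = J.
Latitude square 3; −1 → 2.

JK02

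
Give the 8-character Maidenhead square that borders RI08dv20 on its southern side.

Latitude extended square 0; −1 → -1, wraps to 9, carry into subsquare.
Latitude subsquare v = 21; −1 → 20 = u.
The longitude characters are unchanged.

RI08du29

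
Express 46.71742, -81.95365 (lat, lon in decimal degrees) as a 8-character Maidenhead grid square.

Offset from 180°W / 90°S: lon 98.04635°, lat 136.71742°.
Field: lon ⌊98.04635/20⌋ = 4 → E; lat ⌊136.71742/10⌋ = 13 → N.
Square: lon ⌊18.04635/2⌋ = 9; lat ⌊6.71742/1⌋ = 6.
Subsquare: lon ⌊0.04635/0.0833333⌋ = 0 → a; lat ⌊0.71742/0.0416667⌋ = 17 → r.
Extended square: lon ⌊0.04635/0.00833333⌋ = 5; lat ⌊0.00909/0.00416667⌋ = 2.

EN96ar52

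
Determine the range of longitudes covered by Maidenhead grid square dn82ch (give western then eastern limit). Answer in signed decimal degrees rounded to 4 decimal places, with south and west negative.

Field D=3, N=13: +3·20° lon, +13·10° lat → SW at lon -120°, lat 40°.
Square 8, 2: +8·2° lon, +2·1° lat → SW at lon -104°, lat 42°.
Subsquare c=2, h=7: +2·0.0833333° lon, +7·0.0416667° lat → SW at lon -103.833°, lat 42.2917°.
Cell spans 0.0833333° lon × 0.0416667° lat.
west -103.8333, east -103.7500.

-103.8333, -103.7500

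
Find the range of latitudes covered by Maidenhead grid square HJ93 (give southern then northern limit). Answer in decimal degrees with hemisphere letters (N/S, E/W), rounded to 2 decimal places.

3.00° N, 4.00° N

Field H=7, J=9: +7·20° lon, +9·10° lat → SW at lon -40°, lat 0°.
Square 9, 3: +9·2° lon, +3·1° lat → SW at lon -22°, lat 3°.
Cell spans 2° lon × 1° lat.
south 3.00° N, north 4.00° N.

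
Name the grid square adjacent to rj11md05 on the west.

RJ11ld95

Longitude extended square 0; −1 → -1, wraps to 9, carry into subsquare.
Longitude subsquare m = 12; −1 → 11 = l.
The latitude characters are unchanged.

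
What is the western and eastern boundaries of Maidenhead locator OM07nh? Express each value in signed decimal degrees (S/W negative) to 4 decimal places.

101.0833, 101.1667

Field O=14, M=12: +14·20° lon, +12·10° lat → SW at lon 100°, lat 30°.
Square 0, 7: +0·2° lon, +7·1° lat → SW at lon 100°, lat 37°.
Subsquare n=13, h=7: +13·0.0833333° lon, +7·0.0416667° lat → SW at lon 101.083°, lat 37.2917°.
Cell spans 0.0833333° lon × 0.0416667° lat.
west 101.0833, east 101.1667.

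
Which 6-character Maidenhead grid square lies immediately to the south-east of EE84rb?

EE84sa

Longitude subsquare r = 17; +1 → 18 = s.
Latitude subsquare b = 1; −1 → 0 = a.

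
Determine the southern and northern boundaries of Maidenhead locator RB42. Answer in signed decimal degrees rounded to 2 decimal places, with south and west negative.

Field R=17, B=1: +17·20° lon, +1·10° lat → SW at lon 160°, lat -80°.
Square 4, 2: +4·2° lon, +2·1° lat → SW at lon 168°, lat -78°.
Cell spans 2° lon × 1° lat.
south -78.00, north -77.00.

-78.00, -77.00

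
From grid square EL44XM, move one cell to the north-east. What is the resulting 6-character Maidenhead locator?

EL54an

Longitude subsquare x = 23; +1 → 24, wraps to 0 = a, carry into square.
Longitude square 4; +1 → 5.
Latitude subsquare m = 12; +1 → 13 = n.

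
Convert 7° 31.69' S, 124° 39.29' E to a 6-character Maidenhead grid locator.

PI22hl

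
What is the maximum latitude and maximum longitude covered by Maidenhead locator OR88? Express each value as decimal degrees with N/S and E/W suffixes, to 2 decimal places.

89.00° N, 118.00° E

Field O=14, R=17: +14·20° lon, +17·10° lat → SW at lon 100°, lat 80°.
Square 8, 8: +8·2° lon, +8·1° lat → SW at lon 116°, lat 88°.
Cell spans 2° lon × 1° lat. NE corner is SW corner plus one full cell.
latitude 89.00° N, longitude 118.00° E.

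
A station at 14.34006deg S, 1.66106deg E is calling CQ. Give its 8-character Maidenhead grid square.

JH05tp98

Shift to the Maidenhead origin (180°W, 90°S): lon 181.66106, lat 75.65994.
Field (20°×10°, letters A–R): 181.66106/20 → 9 → J, 75.65994/10 → 7 → H; chars JH.
Square (2°×1°, digits 0–9): 1.66106/2 → 0, 5.65994/1 → 5; chars 05.
Subsquare (5′×2.5′, letters a–x): 1.66106/0.0833333 → 19 → t, 0.65994/0.0416667 → 15 → p; chars tp.
Extended square (30″×15″, digits 0–9): 0.07773/0.00833333 → 9, 0.03494/0.00416667 → 8; chars 98.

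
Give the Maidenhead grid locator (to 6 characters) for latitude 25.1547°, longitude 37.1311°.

Add 180° to longitude and 90° to latitude: 217.1311, 115.1547.
Field (20°×10°, letters A–R): lon ⌊217.1311/20⌋ = 10 → K; lat ⌊115.1547/10⌋ = 11 → L.
Square (2°×1°, digits 0–9): lon ⌊17.1311/2⌋ = 8; lat ⌊5.1547/1⌋ = 5.
Subsquare (5′×2.5′, letters a–x): lon ⌊1.1311/0.0833333⌋ = 13 → n; lat ⌊0.1547/0.0416667⌋ = 3 → d.

KL85nd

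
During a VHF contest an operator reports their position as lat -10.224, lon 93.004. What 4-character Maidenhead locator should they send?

NH69

Add 180° to longitude and 90° to latitude: 273.00, 79.78.
Field (20°×10°, letters A–R): lon ⌊273.00/20⌋ = 13 → N; lat ⌊79.78/10⌋ = 7 → H.
Square (2°×1°, digits 0–9): lon ⌊13.00/2⌋ = 6; lat ⌊9.78/1⌋ = 9.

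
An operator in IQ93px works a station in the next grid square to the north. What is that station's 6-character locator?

Latitude subsquare x = 23; +1 → 24, wraps to 0 = a, carry into square.
Latitude square 3; +1 → 4.
The longitude characters are unchanged.

IQ94pa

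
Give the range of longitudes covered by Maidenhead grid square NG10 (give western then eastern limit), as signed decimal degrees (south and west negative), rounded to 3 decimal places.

82.000, 84.000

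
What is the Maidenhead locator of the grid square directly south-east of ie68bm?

Longitude subsquare b = 1; +1 → 2 = c.
Latitude subsquare m = 12; −1 → 11 = l.

IE68cl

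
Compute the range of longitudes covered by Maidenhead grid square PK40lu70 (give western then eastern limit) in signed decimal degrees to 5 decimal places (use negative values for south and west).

Field P=15, K=10: +15·20° lon, +10·10° lat → SW at lon 120°, lat 10°.
Square 4, 0: +4·2° lon, +0·1° lat → SW at lon 128°, lat 10°.
Subsquare l=11, u=20: +11·0.0833333° lon, +20·0.0416667° lat → SW at lon 128.917°, lat 10.8333°.
Extended square 7, 0: +7·0.00833333° lon, +0·0.00416667° lat → SW at lon 128.975°, lat 10.8333°.
Cell spans 0.00833333° lon × 0.00416667° lat.
west 128.97500, east 128.98333.

128.97500, 128.98333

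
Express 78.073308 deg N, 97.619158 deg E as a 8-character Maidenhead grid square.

Add 180° to longitude and 90° to latitude: 277.61916, 168.07331.
Field: 277.61916/20 → 13 → N, 168.07331/10 → 16 → Q; chars NQ.
Square: 17.61916/2 → 8, 8.07331/1 → 8; chars 88.
Subsquare: 1.61916/0.0833333 → 19 → t, 0.07331/0.0416667 → 1 → b; chars tb.
Extended square: 0.03582/0.00833333 → 4, 0.03164/0.00416667 → 7; chars 47.

NQ88tb47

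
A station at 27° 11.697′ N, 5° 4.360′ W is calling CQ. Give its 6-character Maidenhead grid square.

Add 180° to longitude and 90° to latitude: 174.9273, 117.1950.
Field (20°×10°, letters A–R): lon ⌊174.9273/20⌋ = 8 → I; lat ⌊117.1950/10⌋ = 11 → L.
Square (2°×1°, digits 0–9): lon ⌊14.9273/2⌋ = 7; lat ⌊7.1950/1⌋ = 7.
Subsquare (5′×2.5′, letters a–x): lon ⌊0.9273/0.0833333⌋ = 11 → l; lat ⌊0.1950/0.0416667⌋ = 4 → e.

IL77le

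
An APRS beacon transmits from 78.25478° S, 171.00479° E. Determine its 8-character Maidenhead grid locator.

Add 180° to longitude and 90° to latitude: 351.00479, 11.74522.
Field (20°×10°, letters A–R): lon ⌊351.00479/20⌋ = 17 → R; lat ⌊11.74522/10⌋ = 1 → B.
Square (2°×1°, digits 0–9): lon ⌊11.00479/2⌋ = 5; lat ⌊1.74522/1⌋ = 1.
Subsquare (5′×2.5′, letters a–x): lon ⌊1.00479/0.0833333⌋ = 12 → m; lat ⌊0.74522/0.0416667⌋ = 17 → r.
Extended square (30″×15″, digits 0–9): lon ⌊0.00479/0.00833333⌋ = 0; lat ⌊0.03689/0.00416667⌋ = 8.

RB51mr08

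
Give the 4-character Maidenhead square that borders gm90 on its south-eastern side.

Longitude square 9; +1 → 10, wraps to 0, carry into field.
Longitude field G = 6; +1 → 7 = H.
Latitude square 0; −1 → -1, wraps to 9, carry into field.
Latitude field M = 12; −1 → 11 = L.

HL09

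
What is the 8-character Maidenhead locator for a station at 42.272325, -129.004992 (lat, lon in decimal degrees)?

Offset from 180°W / 90°S: lon 50.99501°, lat 132.27232°.
Field: 50.99501/20 → 2 → C, 132.27232/10 → 13 → N; chars CN.
Square: 10.99501/2 → 5, 2.27232/1 → 2; chars 52.
Subsquare: 0.99501/0.0833333 → 11 → l, 0.27232/0.0416667 → 6 → g; chars lg.
Extended square: 0.07834/0.00833333 → 9, 0.02232/0.00416667 → 5; chars 95.

CN52lg95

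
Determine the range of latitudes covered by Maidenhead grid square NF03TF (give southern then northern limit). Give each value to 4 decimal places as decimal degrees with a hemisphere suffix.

Field N=13, F=5: +13·20° lon, +5·10° lat → SW at lon 80°, lat -40°.
Square 0, 3: +0·2° lon, +3·1° lat → SW at lon 80°, lat -37°.
Subsquare t=19, f=5: +19·0.0833333° lon, +5·0.0416667° lat → SW at lon 81.5833°, lat -36.7917°.
Cell spans 0.0833333° lon × 0.0416667° lat.
south 36.7917° S, north 36.7500° S.

36.7917° S, 36.7500° S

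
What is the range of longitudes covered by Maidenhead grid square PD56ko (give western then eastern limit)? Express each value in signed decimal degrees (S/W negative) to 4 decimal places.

Field P=15, D=3: +15·20° lon, +3·10° lat → SW at lon 120°, lat -60°.
Square 5, 6: +5·2° lon, +6·1° lat → SW at lon 130°, lat -54°.
Subsquare k=10, o=14: +10·0.0833333° lon, +14·0.0416667° lat → SW at lon 130.833°, lat -53.4167°.
Cell spans 0.0833333° lon × 0.0416667° lat.
west 130.8333, east 130.9167.

130.8333, 130.9167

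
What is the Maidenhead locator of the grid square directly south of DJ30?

DI39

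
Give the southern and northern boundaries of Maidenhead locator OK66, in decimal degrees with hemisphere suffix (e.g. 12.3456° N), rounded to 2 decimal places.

16.00° N, 17.00° N

Field O=14, K=10: +14·20° lon, +10·10° lat → SW at lon 100°, lat 10°.
Square 6, 6: +6·2° lon, +6·1° lat → SW at lon 112°, lat 16°.
Cell spans 2° lon × 1° lat.
south 16.00° N, north 17.00° N.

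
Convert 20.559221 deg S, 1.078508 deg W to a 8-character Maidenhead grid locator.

IG99lk05

Offset from 180°W / 90°S: lon 178.92149°, lat 69.44078°.
Field (20°×10°, letters A–R): 178.92149/20 → 8 → I, 69.44078/10 → 6 → G; chars IG.
Square (2°×1°, digits 0–9): 18.92149/2 → 9, 9.44078/1 → 9; chars 99.
Subsquare (5′×2.5′, letters a–x): 0.92149/0.0833333 → 11 → l, 0.44078/0.0416667 → 10 → k; chars lk.
Extended square (30″×15″, digits 0–9): 0.00483/0.00833333 → 0, 0.02411/0.00416667 → 5; chars 05.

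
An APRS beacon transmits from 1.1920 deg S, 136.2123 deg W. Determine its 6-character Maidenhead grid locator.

CI18vt

Add 180° to longitude and 90° to latitude: 43.7877, 88.8080.
Field (20°×10°, letters A–R): lon ⌊43.7877/20⌋ = 2 → C; lat ⌊88.8080/10⌋ = 8 → I.
Square (2°×1°, digits 0–9): lon ⌊3.7877/2⌋ = 1; lat ⌊8.8080/1⌋ = 8.
Subsquare (5′×2.5′, letters a–x): lon ⌊1.7877/0.0833333⌋ = 21 → v; lat ⌊0.8080/0.0416667⌋ = 19 → t.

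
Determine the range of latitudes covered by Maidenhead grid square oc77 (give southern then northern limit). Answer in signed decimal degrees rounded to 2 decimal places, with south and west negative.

-63.00, -62.00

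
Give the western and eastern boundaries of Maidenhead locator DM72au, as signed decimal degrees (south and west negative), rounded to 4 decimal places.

Field D=3, M=12: +3·20° lon, +12·10° lat → SW at lon -120°, lat 30°.
Square 7, 2: +7·2° lon, +2·1° lat → SW at lon -106°, lat 32°.
Subsquare a=0, u=20: +0·0.0833333° lon, +20·0.0416667° lat → SW at lon -106°, lat 32.8333°.
Cell spans 0.0833333° lon × 0.0416667° lat.
west -106.0000, east -105.9167.

-106.0000, -105.9167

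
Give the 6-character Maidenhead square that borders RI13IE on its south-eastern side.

Longitude subsquare i = 8; +1 → 9 = j.
Latitude subsquare e = 4; −1 → 3 = d.

RI13jd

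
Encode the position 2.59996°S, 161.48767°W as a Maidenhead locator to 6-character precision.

AI97gj

Shift to the Maidenhead origin (180°W, 90°S): lon 18.5123, lat 87.4000.
Field: lon ⌊18.5123/20⌋ = 0 → A; lat ⌊87.4000/10⌋ = 8 → I.
Square: lon ⌊18.5123/2⌋ = 9; lat ⌊7.4000/1⌋ = 7.
Subsquare: lon ⌊0.5123/0.0833333⌋ = 6 → g; lat ⌊0.4000/0.0416667⌋ = 9 → j.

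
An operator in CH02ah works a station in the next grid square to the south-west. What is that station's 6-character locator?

Longitude subsquare a = 0; −1 → -1, wraps to 23 = x, carry into square.
Longitude square 0; −1 → -1, wraps to 9, carry into field.
Longitude field C = 2; −1 → 1 = B.
Latitude subsquare h = 7; −1 → 6 = g.

BH92xg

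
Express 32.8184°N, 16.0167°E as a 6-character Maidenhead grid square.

JM82at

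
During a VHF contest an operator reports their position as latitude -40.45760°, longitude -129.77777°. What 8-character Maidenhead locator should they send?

CE59cn60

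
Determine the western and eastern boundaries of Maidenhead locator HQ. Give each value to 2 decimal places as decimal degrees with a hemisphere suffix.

Field H=7, Q=16: +7·20° lon, +16·10° lat → SW at lon -40°, lat 70°.
Cell spans 20° lon × 10° lat.
west 40.00° W, east 20.00° W.

40.00° W, 20.00° W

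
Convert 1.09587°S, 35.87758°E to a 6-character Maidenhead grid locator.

KI78wv

Add 180° to longitude and 90° to latitude: 215.8776, 88.9041.
Field: lon ⌊215.8776/20⌋ = 10 → K; lat ⌊88.9041/10⌋ = 8 → I.
Square: lon ⌊15.8776/2⌋ = 7; lat ⌊8.9041/1⌋ = 8.
Subsquare: lon ⌊1.8776/0.0833333⌋ = 22 → w; lat ⌊0.9041/0.0416667⌋ = 21 → v.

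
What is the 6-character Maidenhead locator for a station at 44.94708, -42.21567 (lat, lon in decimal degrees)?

Offset from 180°W / 90°S: lon 137.7843°, lat 134.9471°.
Field (20°×10°, letters A–R): 137.7843/20 → 6 → G, 134.9471/10 → 13 → N; chars GN.
Square (2°×1°, digits 0–9): 17.7843/2 → 8, 4.9471/1 → 4; chars 84.
Subsquare (5′×2.5′, letters a–x): 1.7843/0.0833333 → 21 → v, 0.9471/0.0416667 → 22 → w; chars vw.

GN84vw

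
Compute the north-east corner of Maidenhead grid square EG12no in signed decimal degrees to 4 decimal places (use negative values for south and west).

-27.3750, -96.8333

Field E=4, G=6: +4·20° lon, +6·10° lat → SW at lon -100°, lat -30°.
Square 1, 2: +1·2° lon, +2·1° lat → SW at lon -98°, lat -28°.
Subsquare n=13, o=14: +13·0.0833333° lon, +14·0.0416667° lat → SW at lon -96.9167°, lat -27.4167°.
Cell spans 0.0833333° lon × 0.0416667° lat. NE corner is SW corner plus one full cell.
latitude -27.3750, longitude -96.8333.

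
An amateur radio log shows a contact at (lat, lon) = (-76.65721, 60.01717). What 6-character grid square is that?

MB03ai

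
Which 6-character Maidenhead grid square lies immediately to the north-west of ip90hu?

IP90gv

Longitude subsquare h = 7; −1 → 6 = g.
Latitude subsquare u = 20; +1 → 21 = v.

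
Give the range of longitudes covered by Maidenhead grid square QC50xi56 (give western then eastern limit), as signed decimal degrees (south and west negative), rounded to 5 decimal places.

Field Q=16, C=2: +16·20° lon, +2·10° lat → SW at lon 140°, lat -70°.
Square 5, 0: +5·2° lon, +0·1° lat → SW at lon 150°, lat -70°.
Subsquare x=23, i=8: +23·0.0833333° lon, +8·0.0416667° lat → SW at lon 151.917°, lat -69.6667°.
Extended square 5, 6: +5·0.00833333° lon, +6·0.00416667° lat → SW at lon 151.958°, lat -69.6417°.
Cell spans 0.00833333° lon × 0.00416667° lat.
west 151.95833, east 151.96667.

151.95833, 151.96667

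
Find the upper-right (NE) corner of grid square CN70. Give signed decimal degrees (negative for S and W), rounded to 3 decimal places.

Field C=2, N=13: +2·20° lon, +13·10° lat → SW at lon -140°, lat 40°.
Square 7, 0: +7·2° lon, +0·1° lat → SW at lon -126°, lat 40°.
Cell spans 2° lon × 1° lat. NE corner is SW corner plus one full cell.
latitude 41.000, longitude -124.000.

41.000, -124.000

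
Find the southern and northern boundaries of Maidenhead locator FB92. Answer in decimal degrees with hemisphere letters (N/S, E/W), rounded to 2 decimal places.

78.00° S, 77.00° S

Field F=5, B=1: +5·20° lon, +1·10° lat → SW at lon -80°, lat -80°.
Square 9, 2: +9·2° lon, +2·1° lat → SW at lon -62°, lat -78°.
Cell spans 2° lon × 1° lat.
south 78.00° S, north 77.00° S.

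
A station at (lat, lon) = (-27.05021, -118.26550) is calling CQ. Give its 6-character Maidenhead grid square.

Shift to the Maidenhead origin (180°W, 90°S): lon 61.7345, lat 62.9498.
Field: lon ⌊61.7345/20⌋ = 3 → D; lat ⌊62.9498/10⌋ = 6 → G.
Square: lon ⌊1.7345/2⌋ = 0; lat ⌊2.9498/1⌋ = 2.
Subsquare: lon ⌊1.7345/0.0833333⌋ = 20 → u; lat ⌊0.9498/0.0416667⌋ = 22 → w.

DG02uw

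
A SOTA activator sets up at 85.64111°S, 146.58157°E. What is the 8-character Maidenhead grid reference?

Offset from 180°W / 90°S: lon 326.58157°, lat 4.35889°.
Field (20°×10°, letters A–R): 326.58157/20 → 16 → Q, 4.35889/10 → 0 → A; chars QA.
Square (2°×1°, digits 0–9): 6.58157/2 → 3, 4.35889/1 → 4; chars 34.
Subsquare (5′×2.5′, letters a–x): 0.58157/0.0833333 → 6 → g, 0.35889/0.0416667 → 8 → i; chars gi.
Extended square (30″×15″, digits 0–9): 0.08157/0.00833333 → 9, 0.02556/0.00416667 → 6; chars 96.

QA34gi96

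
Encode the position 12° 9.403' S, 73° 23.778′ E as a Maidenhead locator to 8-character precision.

MH67qu72

Shift to the Maidenhead origin (180°W, 90°S): lon 253.39630, lat 77.84328.
Field: lon ⌊253.39630/20⌋ = 12 → M; lat ⌊77.84328/10⌋ = 7 → H.
Square: lon ⌊13.39630/2⌋ = 6; lat ⌊7.84328/1⌋ = 7.
Subsquare: lon ⌊1.39630/0.0833333⌋ = 16 → q; lat ⌊0.84328/0.0416667⌋ = 20 → u.
Extended square: lon ⌊0.06297/0.00833333⌋ = 7; lat ⌊0.00995/0.00416667⌋ = 2.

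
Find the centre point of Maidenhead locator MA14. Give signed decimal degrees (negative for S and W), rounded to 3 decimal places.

-85.500, 63.000

Field M=12, A=0: +12·20° lon, +0·10° lat → SW at lon 60°, lat -90°.
Square 1, 4: +1·2° lon, +4·1° lat → SW at lon 62°, lat -86°.
Cell spans 2° lon × 1° lat. Centre is SW corner plus half of each.
latitude -85.500, longitude 63.000.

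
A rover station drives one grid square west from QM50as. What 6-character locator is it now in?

QM40xs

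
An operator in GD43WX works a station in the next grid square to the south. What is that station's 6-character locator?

Latitude subsquare x = 23; −1 → 22 = w.
The longitude characters are unchanged.

GD43ww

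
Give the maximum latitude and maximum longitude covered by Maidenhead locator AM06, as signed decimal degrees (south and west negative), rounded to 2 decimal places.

Field A=0, M=12: +0·20° lon, +12·10° lat → SW at lon -180°, lat 30°.
Square 0, 6: +0·2° lon, +6·1° lat → SW at lon -180°, lat 36°.
Cell spans 2° lon × 1° lat. NE corner is SW corner plus one full cell.
latitude 37.00, longitude -178.00.

37.00, -178.00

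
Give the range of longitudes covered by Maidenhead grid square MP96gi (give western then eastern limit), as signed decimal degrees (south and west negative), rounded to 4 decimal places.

78.5000, 78.5833

Field M=12, P=15: +12·20° lon, +15·10° lat → SW at lon 60°, lat 60°.
Square 9, 6: +9·2° lon, +6·1° lat → SW at lon 78°, lat 66°.
Subsquare g=6, i=8: +6·0.0833333° lon, +8·0.0416667° lat → SW at lon 78.5°, lat 66.3333°.
Cell spans 0.0833333° lon × 0.0416667° lat.
west 78.5000, east 78.5833.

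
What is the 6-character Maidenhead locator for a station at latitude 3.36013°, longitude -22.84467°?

HJ83ni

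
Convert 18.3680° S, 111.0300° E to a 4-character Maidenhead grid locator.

OH51

Shift to the Maidenhead origin (180°W, 90°S): lon 291.03, lat 71.63.
Field: 291.03/20 → 14 → O, 71.63/10 → 7 → H; chars OH.
Square: 11.03/2 → 5, 1.63/1 → 1; chars 51.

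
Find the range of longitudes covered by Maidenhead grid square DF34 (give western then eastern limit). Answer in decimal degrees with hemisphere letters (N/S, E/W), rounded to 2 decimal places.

114.00° W, 112.00° W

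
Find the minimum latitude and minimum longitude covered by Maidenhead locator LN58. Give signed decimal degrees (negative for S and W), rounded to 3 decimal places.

48.000, 50.000

Field L=11, N=13: +11·20° lon, +13·10° lat → SW at lon 40°, lat 40°.
Square 5, 8: +5·2° lon, +8·1° lat → SW at lon 50°, lat 48°.
latitude 48.000, longitude 50.000.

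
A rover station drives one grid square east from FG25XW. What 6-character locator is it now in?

FG35aw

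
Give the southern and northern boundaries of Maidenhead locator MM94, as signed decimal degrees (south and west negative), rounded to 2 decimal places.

34.00, 35.00

Field M=12, M=12: +12·20° lon, +12·10° lat → SW at lon 60°, lat 30°.
Square 9, 4: +9·2° lon, +4·1° lat → SW at lon 78°, lat 34°.
Cell spans 2° lon × 1° lat.
south 34.00, north 35.00.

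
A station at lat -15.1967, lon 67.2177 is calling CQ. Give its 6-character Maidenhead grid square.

Add 180° to longitude and 90° to latitude: 247.2177, 74.8033.
Field (20°×10°, letters A–R): lon ⌊247.2177/20⌋ = 12 → M; lat ⌊74.8033/10⌋ = 7 → H.
Square (2°×1°, digits 0–9): lon ⌊7.2177/2⌋ = 3; lat ⌊4.8033/1⌋ = 4.
Subsquare (5′×2.5′, letters a–x): lon ⌊1.2177/0.0833333⌋ = 14 → o; lat ⌊0.8033/0.0416667⌋ = 19 → t.

MH34ot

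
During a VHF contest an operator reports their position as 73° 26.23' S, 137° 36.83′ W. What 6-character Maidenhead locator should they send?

Add 180° to longitude and 90° to latitude: 42.3862, 16.5628.
Field: lon ⌊42.3862/20⌋ = 2 → C; lat ⌊16.5628/10⌋ = 1 → B.
Square: lon ⌊2.3862/2⌋ = 1; lat ⌊6.5628/1⌋ = 6.
Subsquare: lon ⌊0.3862/0.0833333⌋ = 4 → e; lat ⌊0.5628/0.0416667⌋ = 13 → n.

CB16en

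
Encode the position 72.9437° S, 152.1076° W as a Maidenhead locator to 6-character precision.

Add 180° to longitude and 90° to latitude: 27.8924, 17.0563.
Field: 27.8924/20 → 1 → B, 17.0563/10 → 1 → B; chars BB.
Square: 7.8924/2 → 3, 7.0563/1 → 7; chars 37.
Subsquare: 1.8924/0.0833333 → 22 → w, 0.0563/0.0416667 → 1 → b; chars wb.

BB37wb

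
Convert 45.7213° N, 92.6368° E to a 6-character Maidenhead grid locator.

Offset from 180°W / 90°S: lon 272.6368°, lat 135.7213°.
Field: lon ⌊272.6368/20⌋ = 13 → N; lat ⌊135.7213/10⌋ = 13 → N.
Square: lon ⌊12.6368/2⌋ = 6; lat ⌊5.7213/1⌋ = 5.
Subsquare: lon ⌊0.6368/0.0833333⌋ = 7 → h; lat ⌊0.7213/0.0416667⌋ = 17 → r.

NN65hr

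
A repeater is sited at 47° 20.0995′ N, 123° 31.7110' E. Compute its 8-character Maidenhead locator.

PN17si30

Offset from 180°W / 90°S: lon 303.52852°, lat 137.33499°.
Field: 303.52852/20 → 15 → P, 137.33499/10 → 13 → N; chars PN.
Square: 3.52852/2 → 1, 7.33499/1 → 7; chars 17.
Subsquare: 1.52852/0.0833333 → 18 → s, 0.33499/0.0416667 → 8 → i; chars si.
Extended square: 0.02852/0.00833333 → 3, 0.00166/0.00416667 → 0; chars 30.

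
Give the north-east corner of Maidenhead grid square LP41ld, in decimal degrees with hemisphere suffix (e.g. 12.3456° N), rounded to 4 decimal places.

Field L=11, P=15: +11·20° lon, +15·10° lat → SW at lon 40°, lat 60°.
Square 4, 1: +4·2° lon, +1·1° lat → SW at lon 48°, lat 61°.
Subsquare l=11, d=3: +11·0.0833333° lon, +3·0.0416667° lat → SW at lon 48.9167°, lat 61.125°.
Cell spans 0.0833333° lon × 0.0416667° lat. NE corner is SW corner plus one full cell.
latitude 61.1667° N, longitude 49.0000° E.

61.1667° N, 49.0000° E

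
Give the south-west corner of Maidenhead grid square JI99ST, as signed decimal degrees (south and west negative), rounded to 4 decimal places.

-0.2083, 19.5000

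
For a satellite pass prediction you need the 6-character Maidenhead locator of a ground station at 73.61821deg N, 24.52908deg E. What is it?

Offset from 180°W / 90°S: lon 204.5291°, lat 163.6182°.
Field: 204.5291/20 → 10 → K, 163.6182/10 → 16 → Q; chars KQ.
Square: 4.5291/2 → 2, 3.6182/1 → 3; chars 23.
Subsquare: 0.5291/0.0833333 → 6 → g, 0.6182/0.0416667 → 14 → o; chars go.

KQ23go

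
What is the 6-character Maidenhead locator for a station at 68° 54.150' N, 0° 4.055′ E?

Offset from 180°W / 90°S: lon 180.0676°, lat 158.9025°.
Field (20°×10°, letters A–R): 180.0676/20 → 9 → J, 158.9025/10 → 15 → P; chars JP.
Square (2°×1°, digits 0–9): 0.0676/2 → 0, 8.9025/1 → 8; chars 08.
Subsquare (5′×2.5′, letters a–x): 0.0676/0.0833333 → 0 → a, 0.9025/0.0416667 → 21 → v; chars av.

JP08av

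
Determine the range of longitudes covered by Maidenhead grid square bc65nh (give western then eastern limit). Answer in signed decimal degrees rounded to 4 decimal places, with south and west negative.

-146.9167, -146.8333

Field B=1, C=2: +1·20° lon, +2·10° lat → SW at lon -160°, lat -70°.
Square 6, 5: +6·2° lon, +5·1° lat → SW at lon -148°, lat -65°.
Subsquare n=13, h=7: +13·0.0833333° lon, +7·0.0416667° lat → SW at lon -146.917°, lat -64.7083°.
Cell spans 0.0833333° lon × 0.0416667° lat.
west -146.9167, east -146.8333.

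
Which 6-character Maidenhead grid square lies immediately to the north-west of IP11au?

IP01xv

Longitude subsquare a = 0; −1 → -1, wraps to 23 = x, carry into square.
Longitude square 1; −1 → 0.
Latitude subsquare u = 20; +1 → 21 = v.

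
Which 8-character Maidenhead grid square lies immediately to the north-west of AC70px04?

Longitude extended square 0; −1 → -1, wraps to 9, carry into subsquare.
Longitude subsquare p = 15; −1 → 14 = o.
Latitude extended square 4; +1 → 5.

AC70ox95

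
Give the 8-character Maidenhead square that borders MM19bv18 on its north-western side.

Longitude extended square 1; −1 → 0.
Latitude extended square 8; +1 → 9.

MM19bv09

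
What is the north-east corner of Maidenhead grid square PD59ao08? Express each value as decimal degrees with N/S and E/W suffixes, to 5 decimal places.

Field P=15, D=3: +15·20° lon, +3·10° lat → SW at lon 120°, lat -60°.
Square 5, 9: +5·2° lon, +9·1° lat → SW at lon 130°, lat -51°.
Subsquare a=0, o=14: +0·0.0833333° lon, +14·0.0416667° lat → SW at lon 130°, lat -50.4167°.
Extended square 0, 8: +0·0.00833333° lon, +8·0.00416667° lat → SW at lon 130°, lat -50.3833°.
Cell spans 0.00833333° lon × 0.00416667° lat. NE corner is SW corner plus one full cell.
latitude 50.37917° S, longitude 130.00833° E.

50.37917° S, 130.00833° E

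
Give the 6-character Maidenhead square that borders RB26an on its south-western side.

Longitude subsquare a = 0; −1 → -1, wraps to 23 = x, carry into square.
Longitude square 2; −1 → 1.
Latitude subsquare n = 13; −1 → 12 = m.

RB16xm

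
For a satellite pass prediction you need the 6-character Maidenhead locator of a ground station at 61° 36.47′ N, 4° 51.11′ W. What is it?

IP71no

Add 180° to longitude and 90° to latitude: 175.1482, 151.6078.
Field: lon ⌊175.1482/20⌋ = 8 → I; lat ⌊151.6078/10⌋ = 15 → P.
Square: lon ⌊15.1482/2⌋ = 7; lat ⌊1.6078/1⌋ = 1.
Subsquare: lon ⌊1.1482/0.0833333⌋ = 13 → n; lat ⌊0.6078/0.0416667⌋ = 14 → o.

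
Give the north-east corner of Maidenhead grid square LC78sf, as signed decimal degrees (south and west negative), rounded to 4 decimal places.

-61.7500, 55.5833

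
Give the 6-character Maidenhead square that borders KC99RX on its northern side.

KD90ra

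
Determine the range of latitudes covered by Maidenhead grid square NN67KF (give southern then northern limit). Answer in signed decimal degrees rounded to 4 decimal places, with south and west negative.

47.2083, 47.2500

Field N=13, N=13: +13·20° lon, +13·10° lat → SW at lon 80°, lat 40°.
Square 6, 7: +6·2° lon, +7·1° lat → SW at lon 92°, lat 47°.
Subsquare k=10, f=5: +10·0.0833333° lon, +5·0.0416667° lat → SW at lon 92.8333°, lat 47.2083°.
Cell spans 0.0833333° lon × 0.0416667° lat.
south 47.2083, north 47.2500.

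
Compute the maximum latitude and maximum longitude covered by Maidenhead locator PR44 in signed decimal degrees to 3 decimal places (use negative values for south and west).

85.000, 130.000

Field P=15, R=17: +15·20° lon, +17·10° lat → SW at lon 120°, lat 80°.
Square 4, 4: +4·2° lon, +4·1° lat → SW at lon 128°, lat 84°.
Cell spans 2° lon × 1° lat. NE corner is SW corner plus one full cell.
latitude 85.000, longitude 130.000.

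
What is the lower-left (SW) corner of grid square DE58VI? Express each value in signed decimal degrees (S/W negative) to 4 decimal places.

Field D=3, E=4: +3·20° lon, +4·10° lat → SW at lon -120°, lat -50°.
Square 5, 8: +5·2° lon, +8·1° lat → SW at lon -110°, lat -42°.
Subsquare v=21, i=8: +21·0.0833333° lon, +8·0.0416667° lat → SW at lon -108.25°, lat -41.6667°.
latitude -41.6667, longitude -108.2500.

-41.6667, -108.2500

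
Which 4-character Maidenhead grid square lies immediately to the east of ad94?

Longitude square 9; +1 → 10, wraps to 0, carry into field.
Longitude field A = 0; +1 → 1 = B.
The latitude characters are unchanged.

BD04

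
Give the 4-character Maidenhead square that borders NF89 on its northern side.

Latitude square 9; +1 → 10, wraps to 0, carry into field.
Latitude field F = 5; +1 → 6 = G.
The longitude characters are unchanged.

NG80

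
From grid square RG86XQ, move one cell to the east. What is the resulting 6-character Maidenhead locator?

RG96aq

Longitude subsquare x = 23; +1 → 24, wraps to 0 = a, carry into square.
Longitude square 8; +1 → 9.
The latitude characters are unchanged.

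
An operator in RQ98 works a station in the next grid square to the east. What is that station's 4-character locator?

Longitude square 9; +1 → 10, wraps to 0, carry into field.
Longitude field R = 17; +1 → 18, wraps to 0 = A, wrapping around the antimeridian.
The latitude characters are unchanged.

AQ08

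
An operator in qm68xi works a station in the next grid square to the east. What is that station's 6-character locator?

QM78ai

Longitude subsquare x = 23; +1 → 24, wraps to 0 = a, carry into square.
Longitude square 6; +1 → 7.
The latitude characters are unchanged.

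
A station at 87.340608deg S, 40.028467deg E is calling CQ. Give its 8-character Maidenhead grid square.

Add 180° to longitude and 90° to latitude: 220.02847, 2.65939.
Field: lon ⌊220.02847/20⌋ = 11 → L; lat ⌊2.65939/10⌋ = 0 → A.
Square: lon ⌊0.02847/2⌋ = 0; lat ⌊2.65939/1⌋ = 2.
Subsquare: lon ⌊0.02847/0.0833333⌋ = 0 → a; lat ⌊0.65939/0.0416667⌋ = 15 → p.
Extended square: lon ⌊0.02847/0.00833333⌋ = 3; lat ⌊0.03439/0.00416667⌋ = 8.

LA02ap38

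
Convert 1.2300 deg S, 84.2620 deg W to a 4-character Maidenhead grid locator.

Offset from 180°W / 90°S: lon 95.74°, lat 88.77°.
Field (20°×10°, letters A–R): 95.74/20 → 4 → E, 88.77/10 → 8 → I; chars EI.
Square (2°×1°, digits 0–9): 15.74/2 → 7, 8.77/1 → 8; chars 78.

EI78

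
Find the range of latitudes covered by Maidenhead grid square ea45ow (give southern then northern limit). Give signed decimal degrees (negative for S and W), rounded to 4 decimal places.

-84.0833, -84.0417

Field E=4, A=0: +4·20° lon, +0·10° lat → SW at lon -100°, lat -90°.
Square 4, 5: +4·2° lon, +5·1° lat → SW at lon -92°, lat -85°.
Subsquare o=14, w=22: +14·0.0833333° lon, +22·0.0416667° lat → SW at lon -90.8333°, lat -84.0833°.
Cell spans 0.0833333° lon × 0.0416667° lat.
south -84.0833, north -84.0417.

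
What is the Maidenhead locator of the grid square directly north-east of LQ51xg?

Longitude subsquare x = 23; +1 → 24, wraps to 0 = a, carry into square.
Longitude square 5; +1 → 6.
Latitude subsquare g = 6; +1 → 7 = h.

LQ61ah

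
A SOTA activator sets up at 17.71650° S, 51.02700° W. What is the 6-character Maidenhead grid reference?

Add 180° to longitude and 90° to latitude: 128.9730, 72.2835.
Field (20°×10°, letters A–R): 128.9730/20 → 6 → G, 72.2835/10 → 7 → H; chars GH.
Square (2°×1°, digits 0–9): 8.9730/2 → 4, 2.2835/1 → 2; chars 42.
Subsquare (5′×2.5′, letters a–x): 0.9730/0.0833333 → 11 → l, 0.2835/0.0416667 → 6 → g; chars lg.

GH42lg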